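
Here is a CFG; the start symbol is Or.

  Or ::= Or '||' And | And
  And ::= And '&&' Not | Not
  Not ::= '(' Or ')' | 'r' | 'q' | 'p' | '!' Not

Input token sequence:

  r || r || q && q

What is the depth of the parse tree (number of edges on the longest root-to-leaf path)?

[Or [Or [Or [And [Not r]]] || [And [Not r]]] || [And [And [Not q]] && [Not q]]]

5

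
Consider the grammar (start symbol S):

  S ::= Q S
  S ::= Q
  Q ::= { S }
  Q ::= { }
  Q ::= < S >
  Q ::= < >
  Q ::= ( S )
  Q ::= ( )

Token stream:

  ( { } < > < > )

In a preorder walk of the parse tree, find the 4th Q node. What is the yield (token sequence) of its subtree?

< >

[S [Q ( [S [Q { }] [S [Q < >] [S [Q < >]]]] )]]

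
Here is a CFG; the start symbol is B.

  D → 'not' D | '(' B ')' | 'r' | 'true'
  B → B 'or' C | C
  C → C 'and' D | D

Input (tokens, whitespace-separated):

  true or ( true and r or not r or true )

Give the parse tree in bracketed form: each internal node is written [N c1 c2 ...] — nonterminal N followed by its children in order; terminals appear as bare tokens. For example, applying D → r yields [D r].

[B [B [C [D true]]] or [C [D ( [B [B [B [C [C [D true]] and [D r]]] or [C [D not [D r]]]] or [C [D true]]] )]]]

B
B or C
C or C
D or C
true or C
true or D
true or ( B )
true or ( B or C )
true or ( B or C or C )
true or ( C or C or C )
true or ( C and D or C or C )
true or ( D and D or C or C )
true or ( true and D or C or C )
true or ( true and r or C or C )
true or ( true and r or D or C )
true or ( true and r or not D or C )
true or ( true and r or not r or C )
true or ( true and r or not r or D )
true or ( true and r or not r or true )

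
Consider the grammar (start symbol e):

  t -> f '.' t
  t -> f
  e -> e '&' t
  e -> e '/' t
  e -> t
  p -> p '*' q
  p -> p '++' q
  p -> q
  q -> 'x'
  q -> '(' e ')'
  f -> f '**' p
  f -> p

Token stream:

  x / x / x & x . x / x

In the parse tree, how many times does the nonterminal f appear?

6

[e [e [e [e [e [t [f [p [q x]]]]] / [t [f [p [q x]]]]] / [t [f [p [q x]]]]] & [t [f [p [q x]]] . [t [f [p [q x]]]]]] / [t [f [p [q x]]]]]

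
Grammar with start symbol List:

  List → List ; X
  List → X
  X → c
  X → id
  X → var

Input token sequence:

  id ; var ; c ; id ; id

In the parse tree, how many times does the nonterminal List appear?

5

[List [List [List [List [List [X id]] ; [X var]] ; [X c]] ; [X id]] ; [X id]]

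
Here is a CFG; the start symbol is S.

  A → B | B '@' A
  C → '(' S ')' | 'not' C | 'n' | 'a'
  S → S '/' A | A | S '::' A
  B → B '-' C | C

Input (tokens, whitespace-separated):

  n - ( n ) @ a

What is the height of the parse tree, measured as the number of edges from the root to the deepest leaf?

[S [A [B [B [C n]] - [C ( [S [A [B [C n]]]] )]] @ [A [B [C a]]]]]

8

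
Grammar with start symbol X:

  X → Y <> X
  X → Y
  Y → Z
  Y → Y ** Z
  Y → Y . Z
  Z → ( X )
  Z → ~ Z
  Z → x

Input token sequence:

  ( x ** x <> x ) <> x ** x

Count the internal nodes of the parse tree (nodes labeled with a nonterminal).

16

[X [Y [Z ( [X [Y [Y [Z x]] ** [Z x]] <> [X [Y [Z x]]]] )]] <> [X [Y [Y [Z x]] ** [Z x]]]]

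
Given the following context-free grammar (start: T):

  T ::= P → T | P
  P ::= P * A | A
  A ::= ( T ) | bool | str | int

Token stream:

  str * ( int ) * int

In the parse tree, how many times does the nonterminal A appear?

[T [P [P [P [A str]] * [A ( [T [P [A int]]] )]] * [A int]]]

4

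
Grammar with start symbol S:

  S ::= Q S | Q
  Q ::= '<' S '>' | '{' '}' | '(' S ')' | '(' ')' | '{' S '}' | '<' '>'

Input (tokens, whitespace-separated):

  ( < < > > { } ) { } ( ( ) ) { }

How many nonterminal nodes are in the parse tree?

[S [Q ( [S [Q < [S [Q < >]] >] [S [Q { }]]] )] [S [Q { }] [S [Q ( [S [Q ( )]] )] [S [Q { }]]]]]

16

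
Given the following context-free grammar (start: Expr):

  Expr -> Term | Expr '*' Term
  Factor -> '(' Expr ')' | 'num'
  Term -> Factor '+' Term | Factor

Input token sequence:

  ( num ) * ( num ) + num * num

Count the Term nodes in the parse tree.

[Expr [Expr [Expr [Term [Factor ( [Expr [Term [Factor num]]] )]]] * [Term [Factor ( [Expr [Term [Factor num]]] )] + [Term [Factor num]]]] * [Term [Factor num]]]

6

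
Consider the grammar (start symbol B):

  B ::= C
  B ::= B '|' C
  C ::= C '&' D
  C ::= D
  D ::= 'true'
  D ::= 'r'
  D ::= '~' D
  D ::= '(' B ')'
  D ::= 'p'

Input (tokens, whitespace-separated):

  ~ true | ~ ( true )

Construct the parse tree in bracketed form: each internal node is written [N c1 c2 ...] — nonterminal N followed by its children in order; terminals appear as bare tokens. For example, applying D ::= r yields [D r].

[B [B [C [D ~ [D true]]]] | [C [D ~ [D ( [B [C [D true]]] )]]]]

B
B | C
C | C
D | C
~ D | C
~ true | C
~ true | D
~ true | ~ D
~ true | ~ ( B )
~ true | ~ ( C )
~ true | ~ ( D )
~ true | ~ ( true )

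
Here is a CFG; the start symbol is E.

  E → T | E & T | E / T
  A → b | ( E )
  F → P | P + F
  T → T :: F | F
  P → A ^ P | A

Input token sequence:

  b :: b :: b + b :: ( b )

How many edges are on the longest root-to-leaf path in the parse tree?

10

[E [T [T [T [T [F [P [A b]]]] :: [F [P [A b]]]] :: [F [P [A b]] + [F [P [A b]]]]] :: [F [P [A ( [E [T [F [P [A b]]]]] )]]]]]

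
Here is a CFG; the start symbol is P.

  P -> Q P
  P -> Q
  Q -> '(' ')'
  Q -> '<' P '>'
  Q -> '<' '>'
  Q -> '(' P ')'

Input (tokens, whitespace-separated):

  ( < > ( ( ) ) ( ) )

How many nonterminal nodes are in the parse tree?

[P [Q ( [P [Q < >] [P [Q ( [P [Q ( )]] )] [P [Q ( )]]]] )]]

10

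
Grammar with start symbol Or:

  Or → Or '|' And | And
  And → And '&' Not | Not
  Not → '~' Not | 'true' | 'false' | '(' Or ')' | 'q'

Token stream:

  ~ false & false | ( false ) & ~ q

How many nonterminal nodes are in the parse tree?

[Or [Or [And [And [Not ~ [Not false]]] & [Not false]]] | [And [And [Not ( [Or [And [Not false]]] )]] & [Not ~ [Not q]]]]

15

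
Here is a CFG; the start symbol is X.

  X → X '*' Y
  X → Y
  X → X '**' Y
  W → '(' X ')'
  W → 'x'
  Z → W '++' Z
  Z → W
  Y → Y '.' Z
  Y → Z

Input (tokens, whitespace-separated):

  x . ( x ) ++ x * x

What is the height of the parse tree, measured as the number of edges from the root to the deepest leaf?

9

[X [X [Y [Y [Z [W x]]] . [Z [W ( [X [Y [Z [W x]]]] )] ++ [Z [W x]]]]] * [Y [Z [W x]]]]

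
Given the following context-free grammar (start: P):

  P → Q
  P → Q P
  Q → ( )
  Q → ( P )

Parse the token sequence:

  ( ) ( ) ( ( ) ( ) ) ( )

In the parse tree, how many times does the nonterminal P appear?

[P [Q ( )] [P [Q ( )] [P [Q ( [P [Q ( )] [P [Q ( )]]] )] [P [Q ( )]]]]]

6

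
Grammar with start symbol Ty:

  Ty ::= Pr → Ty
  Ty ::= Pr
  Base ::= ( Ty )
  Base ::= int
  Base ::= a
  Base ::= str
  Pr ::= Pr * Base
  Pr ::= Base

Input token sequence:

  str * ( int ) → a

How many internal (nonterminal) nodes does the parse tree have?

11

[Ty [Pr [Pr [Base str]] * [Base ( [Ty [Pr [Base int]]] )]] → [Ty [Pr [Base a]]]]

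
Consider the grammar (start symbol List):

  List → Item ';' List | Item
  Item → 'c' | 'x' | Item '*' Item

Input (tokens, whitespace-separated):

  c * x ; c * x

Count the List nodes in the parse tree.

2

[List [Item [Item c] * [Item x]] ; [List [Item [Item c] * [Item x]]]]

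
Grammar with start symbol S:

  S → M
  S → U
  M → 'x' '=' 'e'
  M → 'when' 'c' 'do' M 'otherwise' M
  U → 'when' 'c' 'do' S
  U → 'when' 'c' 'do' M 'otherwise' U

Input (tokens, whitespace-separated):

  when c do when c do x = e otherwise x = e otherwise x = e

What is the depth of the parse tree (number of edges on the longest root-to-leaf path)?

[S [M when c do [M when c do [M x = e] otherwise [M x = e]] otherwise [M x = e]]]

4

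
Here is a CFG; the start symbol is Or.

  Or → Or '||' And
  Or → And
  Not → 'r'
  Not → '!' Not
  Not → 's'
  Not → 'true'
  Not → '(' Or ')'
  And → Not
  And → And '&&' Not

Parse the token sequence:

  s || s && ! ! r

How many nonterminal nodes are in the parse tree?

10

[Or [Or [And [Not s]]] || [And [And [Not s]] && [Not ! [Not ! [Not r]]]]]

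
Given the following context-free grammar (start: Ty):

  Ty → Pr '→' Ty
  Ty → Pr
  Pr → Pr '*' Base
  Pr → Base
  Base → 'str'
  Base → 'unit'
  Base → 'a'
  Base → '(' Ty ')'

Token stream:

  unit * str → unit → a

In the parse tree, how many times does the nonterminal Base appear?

[Ty [Pr [Pr [Base unit]] * [Base str]] → [Ty [Pr [Base unit]] → [Ty [Pr [Base a]]]]]

4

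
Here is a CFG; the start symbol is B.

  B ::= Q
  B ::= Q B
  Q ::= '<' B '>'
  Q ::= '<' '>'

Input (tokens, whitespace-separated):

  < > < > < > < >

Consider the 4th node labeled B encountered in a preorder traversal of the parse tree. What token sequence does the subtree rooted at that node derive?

[B [Q < >] [B [Q < >] [B [Q < >] [B [Q < >]]]]]

< >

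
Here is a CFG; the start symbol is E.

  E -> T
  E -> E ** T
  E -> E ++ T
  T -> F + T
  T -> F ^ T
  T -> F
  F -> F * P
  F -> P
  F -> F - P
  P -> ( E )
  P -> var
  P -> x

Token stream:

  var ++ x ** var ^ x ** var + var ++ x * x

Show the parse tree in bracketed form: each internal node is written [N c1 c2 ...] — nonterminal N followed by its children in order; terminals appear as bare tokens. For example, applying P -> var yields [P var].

[E [E [E [E [E [T [F [P var]]]] ++ [T [F [P x]]]] ** [T [F [P var]] ^ [T [F [P x]]]]] ** [T [F [P var]] + [T [F [P var]]]]] ++ [T [F [F [P x]] * [P x]]]]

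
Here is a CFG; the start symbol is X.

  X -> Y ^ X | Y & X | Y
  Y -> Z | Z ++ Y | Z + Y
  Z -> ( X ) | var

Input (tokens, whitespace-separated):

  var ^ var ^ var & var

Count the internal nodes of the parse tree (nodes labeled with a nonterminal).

[X [Y [Z var]] ^ [X [Y [Z var]] ^ [X [Y [Z var]] & [X [Y [Z var]]]]]]

12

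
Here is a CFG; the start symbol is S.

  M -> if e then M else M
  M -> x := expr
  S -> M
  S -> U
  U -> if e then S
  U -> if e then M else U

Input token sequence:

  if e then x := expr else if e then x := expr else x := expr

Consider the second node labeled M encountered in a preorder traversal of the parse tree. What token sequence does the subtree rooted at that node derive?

[S [M if e then [M x := expr] else [M if e then [M x := expr] else [M x := expr]]]]

x := expr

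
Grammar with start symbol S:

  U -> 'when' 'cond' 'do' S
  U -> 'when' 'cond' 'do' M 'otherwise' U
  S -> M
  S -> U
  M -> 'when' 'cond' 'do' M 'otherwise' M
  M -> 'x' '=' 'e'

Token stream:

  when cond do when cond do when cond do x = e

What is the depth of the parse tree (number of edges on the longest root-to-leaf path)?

8

[S [U when cond do [S [U when cond do [S [U when cond do [S [M x = e]]]]]]]]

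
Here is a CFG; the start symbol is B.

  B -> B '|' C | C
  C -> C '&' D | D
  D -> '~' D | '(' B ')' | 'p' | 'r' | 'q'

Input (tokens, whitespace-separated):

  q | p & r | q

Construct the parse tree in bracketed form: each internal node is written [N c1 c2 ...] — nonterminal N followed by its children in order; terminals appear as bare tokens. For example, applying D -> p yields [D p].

B
B | C
B | C | C
C | C | C
D | C | C
q | C | C
q | C & D | C
q | D & D | C
q | p & D | C
q | p & r | C
q | p & r | D
q | p & r | q

[B [B [B [C [D q]]] | [C [C [D p]] & [D r]]] | [C [D q]]]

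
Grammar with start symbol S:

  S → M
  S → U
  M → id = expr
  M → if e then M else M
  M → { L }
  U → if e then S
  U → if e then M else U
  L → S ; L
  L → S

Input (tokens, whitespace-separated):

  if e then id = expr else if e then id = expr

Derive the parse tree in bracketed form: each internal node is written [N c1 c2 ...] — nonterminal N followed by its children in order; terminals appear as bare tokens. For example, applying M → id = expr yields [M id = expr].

S
U
if e then M else U
if e then id = expr else U
if e then id = expr else if e then S
if e then id = expr else if e then M
if e then id = expr else if e then id = expr

[S [U if e then [M id = expr] else [U if e then [S [M id = expr]]]]]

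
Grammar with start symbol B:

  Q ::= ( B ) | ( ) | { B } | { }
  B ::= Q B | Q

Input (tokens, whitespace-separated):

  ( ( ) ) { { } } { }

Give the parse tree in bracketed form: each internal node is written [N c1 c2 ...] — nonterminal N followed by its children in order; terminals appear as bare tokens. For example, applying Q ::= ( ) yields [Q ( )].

[B [Q ( [B [Q ( )]] )] [B [Q { [B [Q { }]] }] [B [Q { }]]]]

B
Q B
( B ) B
( Q ) B
( ( ) ) B
( ( ) ) Q B
( ( ) ) { B } B
( ( ) ) { Q } B
( ( ) ) { { } } B
( ( ) ) { { } } Q
( ( ) ) { { } } { }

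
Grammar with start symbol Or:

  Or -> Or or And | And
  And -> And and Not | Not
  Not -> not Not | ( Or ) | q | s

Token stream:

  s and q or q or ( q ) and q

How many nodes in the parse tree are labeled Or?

4

[Or [Or [Or [And [And [Not s]] and [Not q]]] or [And [Not q]]] or [And [And [Not ( [Or [And [Not q]]] )]] and [Not q]]]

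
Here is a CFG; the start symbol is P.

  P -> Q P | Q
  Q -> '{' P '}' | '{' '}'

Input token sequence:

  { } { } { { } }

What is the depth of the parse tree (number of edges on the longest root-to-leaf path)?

[P [Q { }] [P [Q { }] [P [Q { [P [Q { }]] }]]]]

6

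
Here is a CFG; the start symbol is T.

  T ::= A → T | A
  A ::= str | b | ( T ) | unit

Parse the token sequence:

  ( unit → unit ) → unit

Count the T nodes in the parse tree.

4

[T [A ( [T [A unit] → [T [A unit]]] )] → [T [A unit]]]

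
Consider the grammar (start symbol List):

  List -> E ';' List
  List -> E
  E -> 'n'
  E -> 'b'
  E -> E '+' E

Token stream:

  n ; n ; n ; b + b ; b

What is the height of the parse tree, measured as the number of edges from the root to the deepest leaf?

[List [E n] ; [List [E n] ; [List [E n] ; [List [E [E b] + [E b]] ; [List [E b]]]]]]

6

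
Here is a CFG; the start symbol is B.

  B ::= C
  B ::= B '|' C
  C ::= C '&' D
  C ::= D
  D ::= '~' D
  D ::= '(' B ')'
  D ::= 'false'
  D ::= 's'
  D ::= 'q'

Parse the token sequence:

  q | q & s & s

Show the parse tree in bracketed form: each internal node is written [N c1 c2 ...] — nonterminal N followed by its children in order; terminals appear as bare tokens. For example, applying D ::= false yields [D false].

B
B | C
C | C
D | C
q | C
q | C & D
q | C & D & D
q | D & D & D
q | q & D & D
q | q & s & D
q | q & s & s

[B [B [C [D q]]] | [C [C [C [D q]] & [D s]] & [D s]]]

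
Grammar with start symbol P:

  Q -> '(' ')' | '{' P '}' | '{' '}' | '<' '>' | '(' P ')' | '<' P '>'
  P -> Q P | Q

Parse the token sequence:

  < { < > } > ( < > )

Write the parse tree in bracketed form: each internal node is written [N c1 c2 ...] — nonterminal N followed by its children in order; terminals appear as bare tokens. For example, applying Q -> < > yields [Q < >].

[P [Q < [P [Q { [P [Q < >]] }]] >] [P [Q ( [P [Q < >]] )]]]

P
Q P
< P > P
< Q > P
< { P } > P
< { Q } > P
< { < > } > P
< { < > } > Q
< { < > } > ( P )
< { < > } > ( Q )
< { < > } > ( < > )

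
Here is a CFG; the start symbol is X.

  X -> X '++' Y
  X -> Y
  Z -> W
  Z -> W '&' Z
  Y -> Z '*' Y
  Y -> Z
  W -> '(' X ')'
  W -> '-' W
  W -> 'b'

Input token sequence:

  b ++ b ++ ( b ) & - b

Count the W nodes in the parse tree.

[X [X [X [Y [Z [W b]]]] ++ [Y [Z [W b]]]] ++ [Y [Z [W ( [X [Y [Z [W b]]]] )] & [Z [W - [W b]]]]]]

6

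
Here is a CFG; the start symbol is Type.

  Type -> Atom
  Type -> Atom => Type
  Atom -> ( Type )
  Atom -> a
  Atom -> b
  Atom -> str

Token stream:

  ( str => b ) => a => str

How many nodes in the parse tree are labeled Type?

5

[Type [Atom ( [Type [Atom str] => [Type [Atom b]]] )] => [Type [Atom a] => [Type [Atom str]]]]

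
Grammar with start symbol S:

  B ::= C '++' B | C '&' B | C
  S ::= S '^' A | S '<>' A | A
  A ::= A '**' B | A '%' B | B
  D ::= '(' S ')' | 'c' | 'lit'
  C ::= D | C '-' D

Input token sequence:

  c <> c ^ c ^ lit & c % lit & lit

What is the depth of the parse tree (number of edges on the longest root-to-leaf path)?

8

[S [S [S [S [A [B [C [D c]]]]] <> [A [B [C [D c]]]]] ^ [A [B [C [D c]]]]] ^ [A [A [B [C [D lit]] & [B [C [D c]]]]] % [B [C [D lit]] & [B [C [D lit]]]]]]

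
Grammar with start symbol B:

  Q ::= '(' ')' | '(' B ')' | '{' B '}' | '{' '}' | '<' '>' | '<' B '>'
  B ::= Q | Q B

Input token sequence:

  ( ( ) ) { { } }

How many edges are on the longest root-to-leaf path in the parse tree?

[B [Q ( [B [Q ( )]] )] [B [Q { [B [Q { }]] }]]]

5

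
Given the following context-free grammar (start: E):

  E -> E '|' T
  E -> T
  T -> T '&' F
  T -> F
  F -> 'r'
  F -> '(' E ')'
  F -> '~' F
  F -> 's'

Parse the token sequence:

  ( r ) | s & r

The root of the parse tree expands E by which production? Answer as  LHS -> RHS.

E -> E '|' T

[E [E [T [F ( [E [T [F r]]] )]]] | [T [T [F s]] & [F r]]]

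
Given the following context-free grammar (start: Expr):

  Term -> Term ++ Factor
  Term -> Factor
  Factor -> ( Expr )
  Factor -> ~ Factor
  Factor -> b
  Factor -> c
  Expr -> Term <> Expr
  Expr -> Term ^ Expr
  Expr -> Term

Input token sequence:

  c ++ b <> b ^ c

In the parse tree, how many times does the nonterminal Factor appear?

[Expr [Term [Term [Factor c]] ++ [Factor b]] <> [Expr [Term [Factor b]] ^ [Expr [Term [Factor c]]]]]

4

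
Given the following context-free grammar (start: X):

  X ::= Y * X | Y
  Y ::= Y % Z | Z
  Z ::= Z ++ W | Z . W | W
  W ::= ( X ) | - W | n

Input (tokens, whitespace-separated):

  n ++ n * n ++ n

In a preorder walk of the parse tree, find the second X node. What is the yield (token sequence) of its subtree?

n ++ n

[X [Y [Z [Z [W n]] ++ [W n]]] * [X [Y [Z [Z [W n]] ++ [W n]]]]]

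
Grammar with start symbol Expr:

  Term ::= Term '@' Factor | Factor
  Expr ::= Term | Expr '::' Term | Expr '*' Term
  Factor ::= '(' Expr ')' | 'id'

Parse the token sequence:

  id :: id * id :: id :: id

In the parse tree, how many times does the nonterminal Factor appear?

[Expr [Expr [Expr [Expr [Expr [Term [Factor id]]] :: [Term [Factor id]]] * [Term [Factor id]]] :: [Term [Factor id]]] :: [Term [Factor id]]]

5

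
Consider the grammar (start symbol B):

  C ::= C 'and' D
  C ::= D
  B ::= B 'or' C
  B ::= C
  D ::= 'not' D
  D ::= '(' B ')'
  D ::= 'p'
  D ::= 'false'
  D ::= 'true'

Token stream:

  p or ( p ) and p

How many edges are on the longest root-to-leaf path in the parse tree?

7

[B [B [C [D p]]] or [C [C [D ( [B [C [D p]]] )]] and [D p]]]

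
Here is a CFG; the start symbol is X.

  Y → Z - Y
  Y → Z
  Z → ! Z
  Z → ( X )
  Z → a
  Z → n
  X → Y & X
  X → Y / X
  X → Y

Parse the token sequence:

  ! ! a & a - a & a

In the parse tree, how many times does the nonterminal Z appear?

[X [Y [Z ! [Z ! [Z a]]]] & [X [Y [Z a] - [Y [Z a]]] & [X [Y [Z a]]]]]

6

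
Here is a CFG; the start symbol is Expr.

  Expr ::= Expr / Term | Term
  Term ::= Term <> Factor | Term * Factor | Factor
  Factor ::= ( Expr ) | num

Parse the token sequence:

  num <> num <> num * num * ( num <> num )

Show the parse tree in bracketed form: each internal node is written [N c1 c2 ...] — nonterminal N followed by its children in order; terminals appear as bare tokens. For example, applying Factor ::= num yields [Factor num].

[Expr [Term [Term [Term [Term [Term [Factor num]] <> [Factor num]] <> [Factor num]] * [Factor num]] * [Factor ( [Expr [Term [Term [Factor num]] <> [Factor num]]] )]]]

Expr
Term
Term * Factor
Term * Factor * Factor
Term <> Factor * Factor * Factor
Term <> Factor <> Factor * Factor * Factor
Factor <> Factor <> Factor * Factor * Factor
num <> Factor <> Factor * Factor * Factor
num <> num <> Factor * Factor * Factor
num <> num <> num * Factor * Factor
num <> num <> num * num * Factor
num <> num <> num * num * ( Expr )
num <> num <> num * num * ( Term )
num <> num <> num * num * ( Term <> Factor )
num <> num <> num * num * ( Factor <> Factor )
num <> num <> num * num * ( num <> Factor )
num <> num <> num * num * ( num <> num )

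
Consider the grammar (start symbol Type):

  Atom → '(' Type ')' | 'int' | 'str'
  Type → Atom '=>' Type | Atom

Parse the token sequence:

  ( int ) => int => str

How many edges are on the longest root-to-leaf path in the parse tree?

[Type [Atom ( [Type [Atom int]] )] => [Type [Atom int] => [Type [Atom str]]]]

4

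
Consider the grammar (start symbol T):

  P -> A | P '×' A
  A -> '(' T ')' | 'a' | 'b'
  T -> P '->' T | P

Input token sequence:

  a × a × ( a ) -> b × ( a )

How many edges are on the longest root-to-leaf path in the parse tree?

[T [P [P [P [A a]] × [A a]] × [A ( [T [P [A a]]] )]] -> [T [P [P [A b]] × [A ( [T [P [A a]]] )]]]]

7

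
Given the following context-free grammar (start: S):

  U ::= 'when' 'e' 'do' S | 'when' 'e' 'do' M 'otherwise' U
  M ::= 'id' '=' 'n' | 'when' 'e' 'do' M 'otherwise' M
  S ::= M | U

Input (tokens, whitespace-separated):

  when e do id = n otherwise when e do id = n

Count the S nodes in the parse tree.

2

[S [U when e do [M id = n] otherwise [U when e do [S [M id = n]]]]]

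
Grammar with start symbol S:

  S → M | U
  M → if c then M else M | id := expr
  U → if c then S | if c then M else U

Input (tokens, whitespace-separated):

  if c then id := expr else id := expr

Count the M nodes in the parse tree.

3

[S [M if c then [M id := expr] else [M id := expr]]]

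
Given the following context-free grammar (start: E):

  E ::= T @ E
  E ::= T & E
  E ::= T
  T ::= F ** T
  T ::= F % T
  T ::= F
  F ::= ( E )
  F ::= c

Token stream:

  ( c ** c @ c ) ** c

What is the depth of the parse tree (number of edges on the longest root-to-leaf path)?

7

[E [T [F ( [E [T [F c] ** [T [F c]]] @ [E [T [F c]]]] )] ** [T [F c]]]]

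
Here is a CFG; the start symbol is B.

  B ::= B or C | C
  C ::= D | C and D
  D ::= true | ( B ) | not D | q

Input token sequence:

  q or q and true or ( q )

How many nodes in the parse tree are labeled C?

[B [B [B [C [D q]]] or [C [C [D q]] and [D true]]] or [C [D ( [B [C [D q]]] )]]]

5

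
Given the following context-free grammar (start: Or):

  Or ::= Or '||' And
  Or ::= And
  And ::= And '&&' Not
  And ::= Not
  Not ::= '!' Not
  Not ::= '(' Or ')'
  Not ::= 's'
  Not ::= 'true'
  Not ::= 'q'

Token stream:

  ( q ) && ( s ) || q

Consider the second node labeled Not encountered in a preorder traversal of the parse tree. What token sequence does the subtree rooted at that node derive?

[Or [Or [And [And [Not ( [Or [And [Not q]]] )]] && [Not ( [Or [And [Not s]]] )]]] || [And [Not q]]]

q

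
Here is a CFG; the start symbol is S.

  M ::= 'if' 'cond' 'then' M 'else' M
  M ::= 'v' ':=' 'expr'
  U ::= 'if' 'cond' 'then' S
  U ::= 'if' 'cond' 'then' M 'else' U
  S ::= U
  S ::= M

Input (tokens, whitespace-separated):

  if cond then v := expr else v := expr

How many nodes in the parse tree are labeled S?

[S [M if cond then [M v := expr] else [M v := expr]]]

1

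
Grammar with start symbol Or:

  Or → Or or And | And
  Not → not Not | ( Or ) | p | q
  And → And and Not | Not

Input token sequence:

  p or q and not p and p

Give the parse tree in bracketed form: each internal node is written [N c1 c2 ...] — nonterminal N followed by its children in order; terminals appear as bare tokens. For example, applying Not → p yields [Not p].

Or
Or or And
And or And
Not or And
p or And
p or And and Not
p or And and Not and Not
p or Not and Not and Not
p or q and Not and Not
p or q and not Not and Not
p or q and not p and Not
p or q and not p and p

[Or [Or [And [Not p]]] or [And [And [And [Not q]] and [Not not [Not p]]] and [Not p]]]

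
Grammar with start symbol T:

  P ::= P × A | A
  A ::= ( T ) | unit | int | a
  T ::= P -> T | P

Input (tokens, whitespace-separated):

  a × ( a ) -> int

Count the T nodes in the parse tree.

[T [P [P [A a]] × [A ( [T [P [A a]]] )]] -> [T [P [A int]]]]

3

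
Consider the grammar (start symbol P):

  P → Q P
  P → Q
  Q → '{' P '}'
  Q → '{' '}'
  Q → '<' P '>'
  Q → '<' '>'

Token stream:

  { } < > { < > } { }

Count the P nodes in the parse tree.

5

[P [Q { }] [P [Q < >] [P [Q { [P [Q < >]] }] [P [Q { }]]]]]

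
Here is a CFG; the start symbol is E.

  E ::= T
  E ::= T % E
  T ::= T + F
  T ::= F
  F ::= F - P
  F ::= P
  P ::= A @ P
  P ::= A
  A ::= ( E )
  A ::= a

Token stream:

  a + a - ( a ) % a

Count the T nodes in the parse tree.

4

[E [T [T [F [P [A a]]]] + [F [F [P [A a]]] - [P [A ( [E [T [F [P [A a]]]]] )]]]] % [E [T [F [P [A a]]]]]]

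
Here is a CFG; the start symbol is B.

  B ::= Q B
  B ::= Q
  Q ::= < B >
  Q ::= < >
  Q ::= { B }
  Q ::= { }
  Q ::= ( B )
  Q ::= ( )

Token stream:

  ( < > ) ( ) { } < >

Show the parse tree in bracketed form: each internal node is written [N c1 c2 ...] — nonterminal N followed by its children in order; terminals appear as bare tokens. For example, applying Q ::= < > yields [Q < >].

[B [Q ( [B [Q < >]] )] [B [Q ( )] [B [Q { }] [B [Q < >]]]]]

B
Q B
( B ) B
( Q ) B
( < > ) B
( < > ) Q B
( < > ) ( ) B
( < > ) ( ) Q B
( < > ) ( ) { } B
( < > ) ( ) { } Q
( < > ) ( ) { } < >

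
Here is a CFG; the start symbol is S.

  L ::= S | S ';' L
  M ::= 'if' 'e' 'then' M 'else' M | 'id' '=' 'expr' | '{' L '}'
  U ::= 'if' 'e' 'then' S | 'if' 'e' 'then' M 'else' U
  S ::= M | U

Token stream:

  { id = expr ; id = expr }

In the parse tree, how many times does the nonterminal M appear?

[S [M { [L [S [M id = expr]] ; [L [S [M id = expr]]]] }]]

3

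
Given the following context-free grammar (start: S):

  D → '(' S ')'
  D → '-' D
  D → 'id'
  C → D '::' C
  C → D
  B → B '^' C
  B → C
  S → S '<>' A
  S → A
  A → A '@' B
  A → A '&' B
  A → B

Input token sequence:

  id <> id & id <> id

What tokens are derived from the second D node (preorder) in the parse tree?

[S [S [S [A [B [C [D id]]]]] <> [A [A [B [C [D id]]]] & [B [C [D id]]]]] <> [A [B [C [D id]]]]]

id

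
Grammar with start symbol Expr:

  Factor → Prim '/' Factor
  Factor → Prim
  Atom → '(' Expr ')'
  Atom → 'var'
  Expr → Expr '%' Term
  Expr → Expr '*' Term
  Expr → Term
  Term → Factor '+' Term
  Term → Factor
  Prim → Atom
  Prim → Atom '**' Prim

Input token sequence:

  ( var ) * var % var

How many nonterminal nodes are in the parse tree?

20

[Expr [Expr [Expr [Term [Factor [Prim [Atom ( [Expr [Term [Factor [Prim [Atom var]]]]] )]]]]] * [Term [Factor [Prim [Atom var]]]]] % [Term [Factor [Prim [Atom var]]]]]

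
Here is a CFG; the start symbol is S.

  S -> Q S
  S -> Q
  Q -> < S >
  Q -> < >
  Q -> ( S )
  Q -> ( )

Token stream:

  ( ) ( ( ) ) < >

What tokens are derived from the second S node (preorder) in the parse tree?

[S [Q ( )] [S [Q ( [S [Q ( )]] )] [S [Q < >]]]]

( ( ) ) < >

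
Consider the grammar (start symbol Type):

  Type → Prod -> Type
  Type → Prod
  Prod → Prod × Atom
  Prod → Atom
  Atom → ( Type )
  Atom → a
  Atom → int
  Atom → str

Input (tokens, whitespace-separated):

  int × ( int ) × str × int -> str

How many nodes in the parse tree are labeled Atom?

6

[Type [Prod [Prod [Prod [Prod [Atom int]] × [Atom ( [Type [Prod [Atom int]]] )]] × [Atom str]] × [Atom int]] -> [Type [Prod [Atom str]]]]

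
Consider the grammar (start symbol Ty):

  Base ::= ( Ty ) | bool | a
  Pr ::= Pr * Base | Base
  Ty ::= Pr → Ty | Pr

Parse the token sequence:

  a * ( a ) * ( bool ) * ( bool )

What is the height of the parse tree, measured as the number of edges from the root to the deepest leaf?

8

[Ty [Pr [Pr [Pr [Pr [Base a]] * [Base ( [Ty [Pr [Base a]]] )]] * [Base ( [Ty [Pr [Base bool]]] )]] * [Base ( [Ty [Pr [Base bool]]] )]]]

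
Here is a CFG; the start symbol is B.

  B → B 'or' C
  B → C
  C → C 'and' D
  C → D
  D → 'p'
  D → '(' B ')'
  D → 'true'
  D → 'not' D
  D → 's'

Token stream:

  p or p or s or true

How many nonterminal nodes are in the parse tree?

12

[B [B [B [B [C [D p]]] or [C [D p]]] or [C [D s]]] or [C [D true]]]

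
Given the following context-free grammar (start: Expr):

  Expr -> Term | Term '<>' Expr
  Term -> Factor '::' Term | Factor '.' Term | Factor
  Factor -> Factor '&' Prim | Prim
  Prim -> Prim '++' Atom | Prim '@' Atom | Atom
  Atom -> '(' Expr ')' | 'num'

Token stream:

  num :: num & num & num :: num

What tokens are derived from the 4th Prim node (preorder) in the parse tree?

[Expr [Term [Factor [Prim [Atom num]]] :: [Term [Factor [Factor [Factor [Prim [Atom num]]] & [Prim [Atom num]]] & [Prim [Atom num]]] :: [Term [Factor [Prim [Atom num]]]]]]]

num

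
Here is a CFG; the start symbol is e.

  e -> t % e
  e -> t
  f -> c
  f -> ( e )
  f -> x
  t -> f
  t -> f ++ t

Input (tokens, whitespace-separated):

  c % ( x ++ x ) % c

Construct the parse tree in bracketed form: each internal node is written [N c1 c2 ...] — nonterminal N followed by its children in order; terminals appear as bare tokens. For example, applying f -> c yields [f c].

e
t % e
f % e
c % e
c % t % e
c % f % e
c % ( e ) % e
c % ( t ) % e
c % ( f ++ t ) % e
c % ( x ++ t ) % e
c % ( x ++ f ) % e
c % ( x ++ x ) % e
c % ( x ++ x ) % t
c % ( x ++ x ) % f
c % ( x ++ x ) % c

[e [t [f c]] % [e [t [f ( [e [t [f x] ++ [t [f x]]]] )]] % [e [t [f c]]]]]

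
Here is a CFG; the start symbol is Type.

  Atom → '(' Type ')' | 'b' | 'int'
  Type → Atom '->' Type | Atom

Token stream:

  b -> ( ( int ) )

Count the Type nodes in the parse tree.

4

[Type [Atom b] -> [Type [Atom ( [Type [Atom ( [Type [Atom int]] )]] )]]]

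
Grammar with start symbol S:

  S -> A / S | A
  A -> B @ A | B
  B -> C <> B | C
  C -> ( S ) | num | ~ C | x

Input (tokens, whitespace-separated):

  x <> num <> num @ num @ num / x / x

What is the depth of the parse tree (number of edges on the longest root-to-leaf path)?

[S [A [B [C x] <> [B [C num] <> [B [C num]]]] @ [A [B [C num]] @ [A [B [C num]]]]] / [S [A [B [C x]]] / [S [A [B [C x]]]]]]

6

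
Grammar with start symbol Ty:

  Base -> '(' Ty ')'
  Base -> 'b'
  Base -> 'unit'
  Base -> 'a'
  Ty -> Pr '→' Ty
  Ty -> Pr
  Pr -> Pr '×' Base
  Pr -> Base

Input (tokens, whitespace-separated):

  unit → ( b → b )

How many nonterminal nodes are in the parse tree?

[Ty [Pr [Base unit]] → [Ty [Pr [Base ( [Ty [Pr [Base b]] → [Ty [Pr [Base b]]]] )]]]]

12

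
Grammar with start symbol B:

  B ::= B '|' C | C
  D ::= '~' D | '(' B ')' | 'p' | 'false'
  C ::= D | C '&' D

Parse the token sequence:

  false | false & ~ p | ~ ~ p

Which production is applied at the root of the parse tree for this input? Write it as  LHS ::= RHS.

B ::= B '|' C

[B [B [B [C [D false]]] | [C [C [D false]] & [D ~ [D p]]]] | [C [D ~ [D ~ [D p]]]]]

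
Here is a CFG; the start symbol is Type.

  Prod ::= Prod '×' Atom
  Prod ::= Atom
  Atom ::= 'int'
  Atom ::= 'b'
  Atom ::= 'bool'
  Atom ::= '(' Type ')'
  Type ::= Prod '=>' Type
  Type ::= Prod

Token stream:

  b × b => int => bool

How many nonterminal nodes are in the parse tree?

11

[Type [Prod [Prod [Atom b]] × [Atom b]] => [Type [Prod [Atom int]] => [Type [Prod [Atom bool]]]]]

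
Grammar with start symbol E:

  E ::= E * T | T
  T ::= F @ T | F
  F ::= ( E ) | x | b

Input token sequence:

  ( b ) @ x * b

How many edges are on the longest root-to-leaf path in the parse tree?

[E [E [T [F ( [E [T [F b]]] )] @ [T [F x]]]] * [T [F b]]]

7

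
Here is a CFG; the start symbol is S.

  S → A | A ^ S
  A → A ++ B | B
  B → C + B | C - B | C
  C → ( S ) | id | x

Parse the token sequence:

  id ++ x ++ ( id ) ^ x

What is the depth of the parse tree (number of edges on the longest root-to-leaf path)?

[S [A [A [A [B [C id]]] ++ [B [C x]]] ++ [B [C ( [S [A [B [C id]]]] )]]] ^ [S [A [B [C x]]]]]

8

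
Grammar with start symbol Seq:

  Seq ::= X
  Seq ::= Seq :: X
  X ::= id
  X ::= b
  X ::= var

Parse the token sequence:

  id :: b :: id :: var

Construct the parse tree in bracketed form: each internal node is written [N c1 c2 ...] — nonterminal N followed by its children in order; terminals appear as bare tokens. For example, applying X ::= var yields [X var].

Seq
Seq :: X
Seq :: X :: X
Seq :: X :: X :: X
X :: X :: X :: X
id :: X :: X :: X
id :: b :: X :: X
id :: b :: id :: X
id :: b :: id :: var

[Seq [Seq [Seq [Seq [X id]] :: [X b]] :: [X id]] :: [X var]]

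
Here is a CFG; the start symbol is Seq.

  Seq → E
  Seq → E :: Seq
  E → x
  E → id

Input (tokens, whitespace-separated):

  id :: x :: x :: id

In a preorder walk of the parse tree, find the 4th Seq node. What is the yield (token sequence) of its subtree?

[Seq [E id] :: [Seq [E x] :: [Seq [E x] :: [Seq [E id]]]]]

id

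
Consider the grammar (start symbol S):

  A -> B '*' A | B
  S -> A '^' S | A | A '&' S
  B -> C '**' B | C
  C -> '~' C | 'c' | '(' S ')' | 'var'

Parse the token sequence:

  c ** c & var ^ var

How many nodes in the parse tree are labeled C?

4

[S [A [B [C c] ** [B [C c]]]] & [S [A [B [C var]]] ^ [S [A [B [C var]]]]]]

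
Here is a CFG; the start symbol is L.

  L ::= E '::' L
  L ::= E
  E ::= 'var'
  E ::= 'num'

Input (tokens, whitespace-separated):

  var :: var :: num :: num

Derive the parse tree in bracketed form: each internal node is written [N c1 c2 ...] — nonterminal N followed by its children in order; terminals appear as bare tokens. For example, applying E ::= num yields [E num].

L
E :: L
var :: L
var :: E :: L
var :: var :: L
var :: var :: E :: L
var :: var :: num :: L
var :: var :: num :: E
var :: var :: num :: num

[L [E var] :: [L [E var] :: [L [E num] :: [L [E num]]]]]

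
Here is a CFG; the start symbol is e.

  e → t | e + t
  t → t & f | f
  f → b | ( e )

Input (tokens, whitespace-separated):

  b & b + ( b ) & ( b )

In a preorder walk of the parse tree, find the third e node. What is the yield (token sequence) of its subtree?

b

[e [e [t [t [f b]] & [f b]]] + [t [t [f ( [e [t [f b]]] )]] & [f ( [e [t [f b]]] )]]]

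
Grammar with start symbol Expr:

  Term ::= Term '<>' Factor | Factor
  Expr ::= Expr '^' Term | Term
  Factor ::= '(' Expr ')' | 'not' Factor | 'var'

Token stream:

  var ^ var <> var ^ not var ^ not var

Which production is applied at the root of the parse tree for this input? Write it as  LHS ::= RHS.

[Expr [Expr [Expr [Expr [Term [Factor var]]] ^ [Term [Term [Factor var]] <> [Factor var]]] ^ [Term [Factor not [Factor var]]]] ^ [Term [Factor not [Factor var]]]]

Expr ::= Expr '^' Term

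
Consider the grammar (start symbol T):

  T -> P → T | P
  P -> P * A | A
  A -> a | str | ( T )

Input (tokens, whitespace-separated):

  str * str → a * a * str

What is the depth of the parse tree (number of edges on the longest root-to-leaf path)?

[T [P [P [A str]] * [A str]] → [T [P [P [P [A a]] * [A a]] * [A str]]]]

6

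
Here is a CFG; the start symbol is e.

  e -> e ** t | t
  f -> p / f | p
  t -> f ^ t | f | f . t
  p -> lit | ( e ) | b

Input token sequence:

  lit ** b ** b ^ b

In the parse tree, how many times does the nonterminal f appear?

[e [e [e [t [f [p lit]]]] ** [t [f [p b]]]] ** [t [f [p b]] ^ [t [f [p b]]]]]

4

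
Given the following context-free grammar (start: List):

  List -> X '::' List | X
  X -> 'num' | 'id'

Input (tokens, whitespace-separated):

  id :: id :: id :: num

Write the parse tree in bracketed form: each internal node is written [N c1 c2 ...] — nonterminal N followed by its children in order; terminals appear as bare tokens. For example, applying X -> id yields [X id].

List
X :: List
id :: List
id :: X :: List
id :: id :: List
id :: id :: X :: List
id :: id :: id :: List
id :: id :: id :: X
id :: id :: id :: num

[List [X id] :: [List [X id] :: [List [X id] :: [List [X num]]]]]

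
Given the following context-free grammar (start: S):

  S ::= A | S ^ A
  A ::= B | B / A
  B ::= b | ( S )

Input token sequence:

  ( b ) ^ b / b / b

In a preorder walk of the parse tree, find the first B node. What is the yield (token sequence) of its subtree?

( b )

[S [S [A [B ( [S [A [B b]]] )]]] ^ [A [B b] / [A [B b] / [A [B b]]]]]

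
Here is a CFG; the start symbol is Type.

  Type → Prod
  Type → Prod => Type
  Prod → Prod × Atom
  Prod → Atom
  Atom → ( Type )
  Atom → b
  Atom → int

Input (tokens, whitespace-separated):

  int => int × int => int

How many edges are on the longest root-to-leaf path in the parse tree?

5

[Type [Prod [Atom int]] => [Type [Prod [Prod [Atom int]] × [Atom int]] => [Type [Prod [Atom int]]]]]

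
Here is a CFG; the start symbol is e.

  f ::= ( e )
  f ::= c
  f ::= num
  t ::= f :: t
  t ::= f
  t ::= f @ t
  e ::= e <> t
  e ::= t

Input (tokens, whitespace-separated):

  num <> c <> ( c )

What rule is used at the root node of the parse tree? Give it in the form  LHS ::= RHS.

[e [e [e [t [f num]]] <> [t [f c]]] <> [t [f ( [e [t [f c]]] )]]]

e ::= e <> t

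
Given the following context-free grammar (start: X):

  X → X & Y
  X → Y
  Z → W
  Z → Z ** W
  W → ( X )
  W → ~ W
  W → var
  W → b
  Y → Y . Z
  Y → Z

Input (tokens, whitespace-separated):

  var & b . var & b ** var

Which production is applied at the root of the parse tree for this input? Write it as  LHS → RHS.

[X [X [X [Y [Z [W var]]]] & [Y [Y [Z [W b]]] . [Z [W var]]]] & [Y [Z [Z [W b]] ** [W var]]]]

X → X & Y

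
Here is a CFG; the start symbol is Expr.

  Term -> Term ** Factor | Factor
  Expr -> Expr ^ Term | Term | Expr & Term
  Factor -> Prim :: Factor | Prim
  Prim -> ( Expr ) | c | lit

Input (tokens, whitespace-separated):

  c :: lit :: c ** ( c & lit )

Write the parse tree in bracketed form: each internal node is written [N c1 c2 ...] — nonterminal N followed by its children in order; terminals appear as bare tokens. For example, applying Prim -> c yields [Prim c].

[Expr [Term [Term [Factor [Prim c] :: [Factor [Prim lit] :: [Factor [Prim c]]]]] ** [Factor [Prim ( [Expr [Expr [Term [Factor [Prim c]]]] & [Term [Factor [Prim lit]]]] )]]]]

Expr
Term
Term ** Factor
Factor ** Factor
Prim :: Factor ** Factor
c :: Factor ** Factor
c :: Prim :: Factor ** Factor
c :: lit :: Factor ** Factor
c :: lit :: Prim ** Factor
c :: lit :: c ** Factor
c :: lit :: c ** Prim
c :: lit :: c ** ( Expr )
c :: lit :: c ** ( Expr & Term )
c :: lit :: c ** ( Term & Term )
c :: lit :: c ** ( Factor & Term )
c :: lit :: c ** ( Prim & Term )
c :: lit :: c ** ( c & Term )
c :: lit :: c ** ( c & Factor )
c :: lit :: c ** ( c & Prim )
c :: lit :: c ** ( c & lit )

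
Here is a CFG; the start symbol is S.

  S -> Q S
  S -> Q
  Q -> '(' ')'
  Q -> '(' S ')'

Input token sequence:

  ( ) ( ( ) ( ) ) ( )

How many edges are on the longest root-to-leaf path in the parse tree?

6

[S [Q ( )] [S [Q ( [S [Q ( )] [S [Q ( )]]] )] [S [Q ( )]]]]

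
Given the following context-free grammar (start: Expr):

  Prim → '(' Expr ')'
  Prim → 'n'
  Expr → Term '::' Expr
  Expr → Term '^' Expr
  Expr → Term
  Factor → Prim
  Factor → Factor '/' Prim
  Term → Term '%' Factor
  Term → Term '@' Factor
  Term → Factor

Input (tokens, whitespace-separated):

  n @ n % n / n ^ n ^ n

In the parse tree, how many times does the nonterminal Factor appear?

6

[Expr [Term [Term [Term [Factor [Prim n]]] @ [Factor [Prim n]]] % [Factor [Factor [Prim n]] / [Prim n]]] ^ [Expr [Term [Factor [Prim n]]] ^ [Expr [Term [Factor [Prim n]]]]]]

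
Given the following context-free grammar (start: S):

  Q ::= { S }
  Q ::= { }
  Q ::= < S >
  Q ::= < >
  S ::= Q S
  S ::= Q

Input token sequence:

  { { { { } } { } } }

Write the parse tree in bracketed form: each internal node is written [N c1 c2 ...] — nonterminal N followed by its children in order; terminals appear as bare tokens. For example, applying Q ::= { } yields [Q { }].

S
Q
{ S }
{ Q }
{ { S } }
{ { Q S } }
{ { { S } S } }
{ { { Q } S } }
{ { { { } } S } }
{ { { { } } Q } }
{ { { { } } { } } }

[S [Q { [S [Q { [S [Q { [S [Q { }]] }] [S [Q { }]]] }]] }]]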